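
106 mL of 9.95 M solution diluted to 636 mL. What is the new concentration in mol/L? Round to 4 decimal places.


Dilution: M1*V1 = M2*V2, solve for M2.
M2 = M1*V1 / V2
M2 = 9.95 * 106 / 636
M2 = 1054.7 / 636
M2 = 1.65833333 mol/L, rounded to 4 dp:

1.6583 mol/L


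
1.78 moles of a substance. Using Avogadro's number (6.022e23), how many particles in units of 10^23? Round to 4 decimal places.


N = n * NA, then divide by 1e23 for the requested units.
N / 1e23 = n * 6.022
N / 1e23 = 1.78 * 6.022
N / 1e23 = 10.71916, rounded to 4 dp:

10.7192


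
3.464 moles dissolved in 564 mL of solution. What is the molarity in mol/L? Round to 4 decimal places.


Convert volume to liters: V_L = V_mL / 1000.
V_L = 564 / 1000 = 0.564 L
M = n / V_L = 3.464 / 0.564
M = 6.14184397 mol/L, rounded to 4 dp:

6.1418 mol/L


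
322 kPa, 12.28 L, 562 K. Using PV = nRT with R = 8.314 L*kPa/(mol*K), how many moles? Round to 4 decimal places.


PV = nRT, solve for n = PV / (RT).
PV = 322 * 12.28 = 3954.16
RT = 8.314 * 562 = 4672.468
n = 3954.16 / 4672.468
n = 0.84626797 mol, rounded to 4 dp:

0.8463 mol


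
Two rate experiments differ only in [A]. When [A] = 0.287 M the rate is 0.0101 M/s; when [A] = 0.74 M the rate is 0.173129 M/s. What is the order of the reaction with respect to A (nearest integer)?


Rate is proportional to [A]^n, so rate2/rate1 = ([A]2/[A]1)^n. Take logs to solve for n.
rate2/rate1 = 0.173129 / 0.0101 = 17.1415
[A]2/[A]1 = 0.74 / 0.287 = 2.5784
n = ln(17.1415) / ln(2.5784) = 3.0
Nearest integer order:

3


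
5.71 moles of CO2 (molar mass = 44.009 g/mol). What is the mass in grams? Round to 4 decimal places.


mass = n * M
mass = 5.71 * 44.009
mass = 251.29139 g, rounded to 4 dp:

251.2914 g


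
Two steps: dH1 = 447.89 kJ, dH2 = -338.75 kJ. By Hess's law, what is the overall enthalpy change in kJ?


Hess's law: enthalpy is a state function, so add the step enthalpies.
dH_total = dH1 + dH2 = 447.89 + (-338.75)
dH_total = 109.14 kJ:

109.14 kJ


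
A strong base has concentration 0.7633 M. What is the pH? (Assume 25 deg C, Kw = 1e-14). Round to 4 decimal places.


A strong base dissociates completely, so [OH-] equals the given concentration.
pOH = -log10([OH-]) = -log10(0.7633) = 0.117305
pH = 14 - pOH = 14 - 0.117305
pH = 13.882695, rounded to 4 dp:

13.8827


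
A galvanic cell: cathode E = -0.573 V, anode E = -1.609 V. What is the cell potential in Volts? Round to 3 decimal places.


Standard cell potential: E_cell = E_cathode - E_anode.
E_cell = -0.573 - (-1.609)
E_cell = 1.036 V, rounded to 3 dp:

1.036 V


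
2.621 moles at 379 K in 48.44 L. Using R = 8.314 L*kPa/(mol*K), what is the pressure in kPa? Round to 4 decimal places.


PV = nRT, solve for P = nRT / V.
nRT = 2.621 * 8.314 * 379 = 8258.7867
P = 8258.7867 / 48.44
P = 170.49518373 kPa, rounded to 4 dp:

170.4952 kPa


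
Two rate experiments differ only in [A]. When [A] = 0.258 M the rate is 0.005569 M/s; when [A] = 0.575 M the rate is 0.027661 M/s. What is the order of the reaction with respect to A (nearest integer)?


Rate is proportional to [A]^n, so rate2/rate1 = ([A]2/[A]1)^n. Take logs to solve for n.
rate2/rate1 = 0.027661 / 0.005569 = 4.967
[A]2/[A]1 = 0.575 / 0.258 = 2.2287
n = ln(4.967) / ln(2.2287) = 2.0
Nearest integer order:

2


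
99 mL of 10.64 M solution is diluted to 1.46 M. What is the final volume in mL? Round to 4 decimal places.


Dilution: M1*V1 = M2*V2, solve for V2.
V2 = M1*V1 / M2
V2 = 10.64 * 99 / 1.46
V2 = 1053.36 / 1.46
V2 = 721.47945205 mL, rounded to 4 dp:

721.4795 mL


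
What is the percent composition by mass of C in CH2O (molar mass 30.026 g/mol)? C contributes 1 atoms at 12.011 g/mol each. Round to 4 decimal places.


pct = 100 * (n_elem * M_elem) / M_total
mass_contribution = 1 * 12.011 = 12.011 g/mol
pct = 100 * 12.011 / 30.026
pct = 40.00199827 %, rounded to 4 dp:

40.0020 %


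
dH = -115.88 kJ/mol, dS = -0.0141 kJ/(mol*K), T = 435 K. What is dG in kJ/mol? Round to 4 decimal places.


Gibbs: dG = dH - T*dS (consistent units, dS already in kJ/(mol*K)).
T*dS = 435 * -0.0141 = -6.1335
dG = -115.88 - (-6.1335)
dG = -109.7465 kJ/mol, rounded to 4 dp:

-109.7465 kJ/mol


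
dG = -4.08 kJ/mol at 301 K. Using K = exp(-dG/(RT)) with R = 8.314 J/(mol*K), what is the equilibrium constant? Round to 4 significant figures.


dG is in kJ/mol; multiply by 1000 to match R in J/(mol*K).
RT = 8.314 * 301 = 2502.514 J/mol
exponent = -dG*1000 / (RT) = -(-4.08*1000) / 2502.514 = 1.63036051
K = exp(1.63036051)
K = 5.105715, rounded to 4 significant figures:

5.106


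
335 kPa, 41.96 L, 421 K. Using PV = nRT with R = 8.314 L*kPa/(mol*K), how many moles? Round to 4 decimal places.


PV = nRT, solve for n = PV / (RT).
PV = 335 * 41.96 = 14056.6
RT = 8.314 * 421 = 3500.194
n = 14056.6 / 3500.194
n = 4.01594883 mol, rounded to 4 dp:

4.0159 mol


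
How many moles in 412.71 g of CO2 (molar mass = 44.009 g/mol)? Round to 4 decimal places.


n = mass / M
n = 412.71 / 44.009
n = 9.37785453 mol, rounded to 4 dp:

9.3779 mol


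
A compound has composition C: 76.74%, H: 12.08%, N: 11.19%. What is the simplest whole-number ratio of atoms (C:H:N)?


Assume 100 g of compound, divide each mass% by atomic mass to get moles, then normalize by the smallest to get a raw atom ratio.
Moles per 100 g: C: 76.74/12.011 = 6.3891, H: 12.08/1.008 = 11.9841, N: 11.19/14.007 = 0.7989
Raw ratio (divide by min = 0.7989): C: 7.998, H: 15.001, N: 1.0
Multiply by 1 to clear fractions: C: 7.998 ~= 8, H: 15.001 ~= 15, N: 1.0 ~= 1
Reduce by GCD to get the simplest whole-number ratio:

8:15:1


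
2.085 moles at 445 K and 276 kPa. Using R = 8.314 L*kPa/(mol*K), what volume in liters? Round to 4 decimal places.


PV = nRT, solve for V = nRT / P.
nRT = 2.085 * 8.314 * 445 = 7713.937
V = 7713.937 / 276
V = 27.9490471 L, rounded to 4 dp:

27.9490 L


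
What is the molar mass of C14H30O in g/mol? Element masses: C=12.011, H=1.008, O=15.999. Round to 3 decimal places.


M = sum(count * atomic_mass) over atoms.
M = 14*12.011 + 30*1.008 + 1*15.999
M = 168.154 + 30.24 + 15.999
M = 214.393 g/mol, rounded to 3 dp:

214.393 g/mol


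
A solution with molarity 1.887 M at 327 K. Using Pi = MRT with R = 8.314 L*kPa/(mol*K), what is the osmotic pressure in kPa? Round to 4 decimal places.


Osmotic pressure (van't Hoff): Pi = M*R*T.
RT = 8.314 * 327 = 2718.678
Pi = 1.887 * 2718.678
Pi = 5130.145386 kPa, rounded to 4 dp:

5130.1454 kPa


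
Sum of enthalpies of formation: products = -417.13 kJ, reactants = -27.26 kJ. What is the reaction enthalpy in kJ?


dH_rxn = sum(dH_f products) - sum(dH_f reactants)
dH_rxn = -417.13 - (-27.26)
dH_rxn = -389.87 kJ:

-389.87 kJ


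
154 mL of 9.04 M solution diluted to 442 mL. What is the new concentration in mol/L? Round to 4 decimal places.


Dilution: M1*V1 = M2*V2, solve for M2.
M2 = M1*V1 / V2
M2 = 9.04 * 154 / 442
M2 = 1392.16 / 442
M2 = 3.14968326 mol/L, rounded to 4 dp:

3.1497 mol/L


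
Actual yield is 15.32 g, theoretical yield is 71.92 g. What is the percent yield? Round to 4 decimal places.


% yield = 100 * actual / theoretical
% yield = 100 * 15.32 / 71.92
% yield = 21.30144605 %, rounded to 4 dp:

21.3014 %


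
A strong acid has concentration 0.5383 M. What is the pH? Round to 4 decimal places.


A strong acid dissociates completely, so [H+] equals the given concentration.
pH = -log10([H+]) = -log10(0.5383)
pH = 0.26897562, rounded to 4 dp:

0.2690


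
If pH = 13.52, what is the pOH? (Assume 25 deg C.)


At 25 deg C, pH + pOH = 14.
pOH = 14 - pH = 14 - 13.52
pOH = 0.48:

0.48


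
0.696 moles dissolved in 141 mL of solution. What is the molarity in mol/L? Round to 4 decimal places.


Convert volume to liters: V_L = V_mL / 1000.
V_L = 141 / 1000 = 0.141 L
M = n / V_L = 0.696 / 0.141
M = 4.93617021 mol/L, rounded to 4 dp:

4.9362 mol/L


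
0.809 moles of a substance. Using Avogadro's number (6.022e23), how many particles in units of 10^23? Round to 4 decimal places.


N = n * NA, then divide by 1e23 for the requested units.
N / 1e23 = n * 6.022
N / 1e23 = 0.809 * 6.022
N / 1e23 = 4.871798, rounded to 4 dp:

4.8718


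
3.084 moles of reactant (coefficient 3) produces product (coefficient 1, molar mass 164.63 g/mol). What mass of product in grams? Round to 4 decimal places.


Use the coefficient ratio to convert reactant moles to product moles, then multiply by the product's molar mass.
moles_P = moles_R * (coeff_P / coeff_R) = 3.084 * (1/3) = 1.028
mass_P = moles_P * M_P = 1.028 * 164.63
mass_P = 169.23964 g, rounded to 4 dp:

169.2396 g


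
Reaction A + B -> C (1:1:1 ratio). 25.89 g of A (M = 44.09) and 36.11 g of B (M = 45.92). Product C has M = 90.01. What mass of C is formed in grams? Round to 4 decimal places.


Find moles of each reactant; the smaller value is the limiting reagent in a 1:1:1 reaction, so moles_C equals moles of the limiter.
n_A = mass_A / M_A = 25.89 / 44.09 = 0.587208 mol
n_B = mass_B / M_B = 36.11 / 45.92 = 0.786368 mol
Limiting reagent: A (smaller), n_limiting = 0.587208 mol
mass_C = n_limiting * M_C = 0.587208 * 90.01
mass_C = 52.85459208 g, rounded to 4 dp:

52.8546 g


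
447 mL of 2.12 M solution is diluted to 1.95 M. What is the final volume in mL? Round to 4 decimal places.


Dilution: M1*V1 = M2*V2, solve for V2.
V2 = M1*V1 / M2
V2 = 2.12 * 447 / 1.95
V2 = 947.64 / 1.95
V2 = 485.96923077 mL, rounded to 4 dp:

485.9692 mL


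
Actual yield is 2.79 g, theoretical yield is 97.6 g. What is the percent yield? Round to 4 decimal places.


% yield = 100 * actual / theoretical
% yield = 100 * 2.79 / 97.6
% yield = 2.85860656 %, rounded to 4 dp:

2.8586 %


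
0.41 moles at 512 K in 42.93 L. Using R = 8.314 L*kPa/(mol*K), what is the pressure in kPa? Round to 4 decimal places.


PV = nRT, solve for P = nRT / V.
nRT = 0.41 * 8.314 * 512 = 1745.2749
P = 1745.2749 / 42.93
P = 40.65396925 kPa, rounded to 4 dp:

40.6540 kPa


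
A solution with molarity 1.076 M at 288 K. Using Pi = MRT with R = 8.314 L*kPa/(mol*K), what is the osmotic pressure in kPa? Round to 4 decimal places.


Osmotic pressure (van't Hoff): Pi = M*R*T.
RT = 8.314 * 288 = 2394.432
Pi = 1.076 * 2394.432
Pi = 2576.408832 kPa, rounded to 4 dp:

2576.4088 kPa


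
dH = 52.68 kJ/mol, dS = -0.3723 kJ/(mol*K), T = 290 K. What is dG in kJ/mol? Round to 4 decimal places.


Gibbs: dG = dH - T*dS (consistent units, dS already in kJ/(mol*K)).
T*dS = 290 * -0.3723 = -107.967
dG = 52.68 - (-107.967)
dG = 160.647 kJ/mol, rounded to 4 dp:

160.6470 kJ/mol


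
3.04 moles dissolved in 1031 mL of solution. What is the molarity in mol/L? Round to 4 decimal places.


Convert volume to liters: V_L = V_mL / 1000.
V_L = 1031 / 1000 = 1.031 L
M = n / V_L = 3.04 / 1.031
M = 2.9485936 mol/L, rounded to 4 dp:

2.9486 mol/L


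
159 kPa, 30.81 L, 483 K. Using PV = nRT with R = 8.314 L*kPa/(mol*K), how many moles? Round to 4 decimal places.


PV = nRT, solve for n = PV / (RT).
PV = 159 * 30.81 = 4898.79
RT = 8.314 * 483 = 4015.662
n = 4898.79 / 4015.662
n = 1.2199209 mol, rounded to 4 dp:

1.2199 mol


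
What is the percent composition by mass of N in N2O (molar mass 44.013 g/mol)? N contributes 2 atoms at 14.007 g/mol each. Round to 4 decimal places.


pct = 100 * (n_elem * M_elem) / M_total
mass_contribution = 2 * 14.007 = 28.014 g/mol
pct = 100 * 28.014 / 44.013
pct = 63.64937632 %, rounded to 4 dp:

63.6494 %


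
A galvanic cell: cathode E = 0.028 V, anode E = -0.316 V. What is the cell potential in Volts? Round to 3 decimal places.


Standard cell potential: E_cell = E_cathode - E_anode.
E_cell = 0.028 - (-0.316)
E_cell = 0.344 V, rounded to 3 dp:

0.344 V


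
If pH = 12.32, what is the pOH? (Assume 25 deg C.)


At 25 deg C, pH + pOH = 14.
pOH = 14 - pH = 14 - 12.32
pOH = 1.68:

1.68


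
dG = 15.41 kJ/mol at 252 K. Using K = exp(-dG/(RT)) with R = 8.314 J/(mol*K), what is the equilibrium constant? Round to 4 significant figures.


dG is in kJ/mol; multiply by 1000 to match R in J/(mol*K).
RT = 8.314 * 252 = 2095.128 J/mol
exponent = -dG*1000 / (RT) = -(15.41*1000) / 2095.128 = -7.35515921
K = exp(-7.35515921)
K = 0.00063928563, rounded to 4 significant figures:

0.0006393


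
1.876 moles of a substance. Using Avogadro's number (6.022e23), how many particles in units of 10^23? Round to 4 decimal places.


N = n * NA, then divide by 1e23 for the requested units.
N / 1e23 = n * 6.022
N / 1e23 = 1.876 * 6.022
N / 1e23 = 11.297272, rounded to 4 dp:

11.2973


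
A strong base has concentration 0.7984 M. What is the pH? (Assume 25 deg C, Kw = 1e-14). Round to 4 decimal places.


A strong base dissociates completely, so [OH-] equals the given concentration.
pOH = -log10([OH-]) = -log10(0.7984) = 0.097779
pH = 14 - pOH = 14 - 0.097779
pH = 13.902221, rounded to 4 dp:

13.9022


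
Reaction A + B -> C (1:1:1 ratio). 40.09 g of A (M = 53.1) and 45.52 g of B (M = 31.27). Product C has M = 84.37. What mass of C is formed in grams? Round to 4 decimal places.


Find moles of each reactant; the smaller value is the limiting reagent in a 1:1:1 reaction, so moles_C equals moles of the limiter.
n_A = mass_A / M_A = 40.09 / 53.1 = 0.754991 mol
n_B = mass_B / M_B = 45.52 / 31.27 = 1.455708 mol
Limiting reagent: A (smaller), n_limiting = 0.754991 mol
mass_C = n_limiting * M_C = 0.754991 * 84.37
mass_C = 63.69859067 g, rounded to 4 dp:

63.6986 g


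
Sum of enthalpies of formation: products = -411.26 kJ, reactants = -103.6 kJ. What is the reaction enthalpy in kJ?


dH_rxn = sum(dH_f products) - sum(dH_f reactants)
dH_rxn = -411.26 - (-103.6)
dH_rxn = -307.66 kJ:

-307.66 kJ


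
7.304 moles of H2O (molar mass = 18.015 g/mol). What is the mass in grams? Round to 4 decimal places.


mass = n * M
mass = 7.304 * 18.015
mass = 131.58156 g, rounded to 4 dp:

131.5816 g


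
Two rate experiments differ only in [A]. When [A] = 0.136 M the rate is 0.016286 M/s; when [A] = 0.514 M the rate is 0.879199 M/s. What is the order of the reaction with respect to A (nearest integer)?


Rate is proportional to [A]^n, so rate2/rate1 = ([A]2/[A]1)^n. Take logs to solve for n.
rate2/rate1 = 0.879199 / 0.016286 = 53.985
[A]2/[A]1 = 0.514 / 0.136 = 3.7794
n = ln(53.985) / ln(3.7794) = 3.0
Nearest integer order:

3


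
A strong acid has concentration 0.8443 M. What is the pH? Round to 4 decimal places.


A strong acid dissociates completely, so [H+] equals the given concentration.
pH = -log10([H+]) = -log10(0.8443)
pH = 0.07350321, rounded to 4 dp:

0.0735


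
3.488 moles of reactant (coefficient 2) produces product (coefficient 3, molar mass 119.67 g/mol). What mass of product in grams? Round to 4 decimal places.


Use the coefficient ratio to convert reactant moles to product moles, then multiply by the product's molar mass.
moles_P = moles_R * (coeff_P / coeff_R) = 3.488 * (3/2) = 5.232
mass_P = moles_P * M_P = 5.232 * 119.67
mass_P = 626.11344 g, rounded to 4 dp:

626.1134 g


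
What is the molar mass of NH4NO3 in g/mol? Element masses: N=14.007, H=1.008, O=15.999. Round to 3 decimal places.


M = sum(count * atomic_mass) over atoms.
M = 2*14.007 + 4*1.008 + 3*15.999
M = 28.014 + 4.032 + 47.997
M = 80.043 g/mol, rounded to 3 dp:

80.043 g/mol


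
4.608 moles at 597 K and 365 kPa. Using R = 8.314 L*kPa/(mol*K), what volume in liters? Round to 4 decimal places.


PV = nRT, solve for V = nRT / P.
nRT = 4.608 * 8.314 * 597 = 22871.6145
V = 22871.6145 / 365
V = 62.66195753 L, rounded to 4 dp:

62.6620 L


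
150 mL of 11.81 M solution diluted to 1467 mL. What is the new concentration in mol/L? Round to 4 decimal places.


Dilution: M1*V1 = M2*V2, solve for M2.
M2 = M1*V1 / V2
M2 = 11.81 * 150 / 1467
M2 = 1771.5 / 1467
M2 = 1.20756646 mol/L, rounded to 4 dp:

1.2076 mol/L


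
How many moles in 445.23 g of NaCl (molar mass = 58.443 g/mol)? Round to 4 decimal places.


n = mass / M
n = 445.23 / 58.443
n = 7.61819208 mol, rounded to 4 dp:

7.6182 mol


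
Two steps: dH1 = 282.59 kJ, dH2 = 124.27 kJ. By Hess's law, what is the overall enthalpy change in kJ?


Hess's law: enthalpy is a state function, so add the step enthalpies.
dH_total = dH1 + dH2 = 282.59 + (124.27)
dH_total = 406.86 kJ:

406.86 kJ


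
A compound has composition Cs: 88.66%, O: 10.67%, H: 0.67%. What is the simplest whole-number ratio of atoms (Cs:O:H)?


Assume 100 g of compound, divide each mass% by atomic mass to get moles, then normalize by the smallest to get a raw atom ratio.
Moles per 100 g: Cs: 88.66/132.905 = 0.6671, O: 10.67/15.999 = 0.6669, H: 0.67/1.008 = 0.6647
Raw ratio (divide by min = 0.6647): Cs: 1.004, O: 1.003, H: 1.0
Multiply by 1 to clear fractions: Cs: 1.004 ~= 1, O: 1.003 ~= 1, H: 1.0 ~= 1
Reduce by GCD to get the simplest whole-number ratio:

1:1:1


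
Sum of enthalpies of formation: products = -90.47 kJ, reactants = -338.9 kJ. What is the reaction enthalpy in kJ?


dH_rxn = sum(dH_f products) - sum(dH_f reactants)
dH_rxn = -90.47 - (-338.9)
dH_rxn = 248.43 kJ:

248.43 kJ


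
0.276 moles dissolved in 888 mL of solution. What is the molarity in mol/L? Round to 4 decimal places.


Convert volume to liters: V_L = V_mL / 1000.
V_L = 888 / 1000 = 0.888 L
M = n / V_L = 0.276 / 0.888
M = 0.31081081 mol/L, rounded to 4 dp:

0.3108 mol/L


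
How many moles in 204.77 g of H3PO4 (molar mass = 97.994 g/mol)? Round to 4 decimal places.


n = mass / M
n = 204.77 / 97.994
n = 2.08961773 mol, rounded to 4 dp:

2.0896 mol


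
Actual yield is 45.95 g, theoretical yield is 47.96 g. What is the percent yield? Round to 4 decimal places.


% yield = 100 * actual / theoretical
% yield = 100 * 45.95 / 47.96
% yield = 95.80900751 %, rounded to 4 dp:

95.8090 %


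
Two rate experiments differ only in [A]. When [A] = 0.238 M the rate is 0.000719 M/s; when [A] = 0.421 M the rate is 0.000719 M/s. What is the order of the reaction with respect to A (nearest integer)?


Rate is proportional to [A]^n, so rate2/rate1 = ([A]2/[A]1)^n. Take logs to solve for n.
rate2/rate1 = 0.000719 / 0.000719 = 1.0
[A]2/[A]1 = 0.421 / 0.238 = 1.7689
n = ln(1.0) / ln(1.7689) = 0.0
Nearest integer order:

0


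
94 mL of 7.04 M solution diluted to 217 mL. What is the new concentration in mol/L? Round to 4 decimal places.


Dilution: M1*V1 = M2*V2, solve for M2.
M2 = M1*V1 / V2
M2 = 7.04 * 94 / 217
M2 = 661.76 / 217
M2 = 3.04958525 mol/L, rounded to 4 dp:

3.0496 mol/L


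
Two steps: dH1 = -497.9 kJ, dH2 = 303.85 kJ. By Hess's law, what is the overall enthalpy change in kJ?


Hess's law: enthalpy is a state function, so add the step enthalpies.
dH_total = dH1 + dH2 = -497.9 + (303.85)
dH_total = -194.05 kJ:

-194.05 kJ


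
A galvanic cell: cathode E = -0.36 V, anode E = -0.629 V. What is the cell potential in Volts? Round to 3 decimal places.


Standard cell potential: E_cell = E_cathode - E_anode.
E_cell = -0.36 - (-0.629)
E_cell = 0.269 V, rounded to 3 dp:

0.269 V


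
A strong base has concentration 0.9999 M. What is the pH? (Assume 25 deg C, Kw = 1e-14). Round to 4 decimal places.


A strong base dissociates completely, so [OH-] equals the given concentration.
pOH = -log10([OH-]) = -log10(0.9999) = 4.3e-05
pH = 14 - pOH = 14 - 4.3e-05
pH = 13.999957, rounded to 4 dp:

14.0000


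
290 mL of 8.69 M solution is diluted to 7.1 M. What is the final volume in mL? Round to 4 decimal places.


Dilution: M1*V1 = M2*V2, solve for V2.
V2 = M1*V1 / M2
V2 = 8.69 * 290 / 7.1
V2 = 2520.1 / 7.1
V2 = 354.94366197 mL, rounded to 4 dp:

354.9437 mL


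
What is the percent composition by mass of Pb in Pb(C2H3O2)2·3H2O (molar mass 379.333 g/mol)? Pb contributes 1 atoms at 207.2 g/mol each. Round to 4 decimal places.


pct = 100 * (n_elem * M_elem) / M_total
mass_contribution = 1 * 207.2 = 207.2 g/mol
pct = 100 * 207.2 / 379.333
pct = 54.62219211 %, rounded to 4 dp:

54.6222 %


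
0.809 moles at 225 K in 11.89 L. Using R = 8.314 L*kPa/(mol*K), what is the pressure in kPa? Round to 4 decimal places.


PV = nRT, solve for P = nRT / V.
nRT = 0.809 * 8.314 * 225 = 1513.3558
P = 1513.3558 / 11.89
P = 127.27971405 kPa, rounded to 4 dp:

127.2797 kPa


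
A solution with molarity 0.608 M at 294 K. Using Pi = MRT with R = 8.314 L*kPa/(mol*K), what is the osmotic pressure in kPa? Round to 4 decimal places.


Osmotic pressure (van't Hoff): Pi = M*R*T.
RT = 8.314 * 294 = 2444.316
Pi = 0.608 * 2444.316
Pi = 1486.144128 kPa, rounded to 4 dp:

1486.1441 kPa


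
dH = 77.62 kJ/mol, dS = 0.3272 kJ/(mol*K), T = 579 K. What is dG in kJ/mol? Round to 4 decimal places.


Gibbs: dG = dH - T*dS (consistent units, dS already in kJ/(mol*K)).
T*dS = 579 * 0.3272 = 189.4488
dG = 77.62 - (189.4488)
dG = -111.8288 kJ/mol, rounded to 4 dp:

-111.8288 kJ/mol


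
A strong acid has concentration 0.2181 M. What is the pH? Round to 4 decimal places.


A strong acid dissociates completely, so [H+] equals the given concentration.
pH = -log10([H+]) = -log10(0.2181)
pH = 0.66134433, rounded to 4 dp:

0.6613


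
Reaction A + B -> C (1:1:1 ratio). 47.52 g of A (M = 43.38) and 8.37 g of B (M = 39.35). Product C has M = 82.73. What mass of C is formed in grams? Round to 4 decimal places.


Find moles of each reactant; the smaller value is the limiting reagent in a 1:1:1 reaction, so moles_C equals moles of the limiter.
n_A = mass_A / M_A = 47.52 / 43.38 = 1.095436 mol
n_B = mass_B / M_B = 8.37 / 39.35 = 0.212706 mol
Limiting reagent: B (smaller), n_limiting = 0.212706 mol
mass_C = n_limiting * M_C = 0.212706 * 82.73
mass_C = 17.59716738 g, rounded to 4 dp:

17.5972 g


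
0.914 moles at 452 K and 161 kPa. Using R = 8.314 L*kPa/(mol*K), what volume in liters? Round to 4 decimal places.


PV = nRT, solve for V = nRT / P.
nRT = 0.914 * 8.314 * 452 = 3434.7462
V = 3434.7462 / 161
V = 21.33382733 L, rounded to 4 dp:

21.3338 L


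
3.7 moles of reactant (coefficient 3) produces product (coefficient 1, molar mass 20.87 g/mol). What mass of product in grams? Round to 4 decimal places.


Use the coefficient ratio to convert reactant moles to product moles, then multiply by the product's molar mass.
moles_P = moles_R * (coeff_P / coeff_R) = 3.7 * (1/3) = 1.233333
mass_P = moles_P * M_P = 1.233333 * 20.87
mass_P = 25.73965971 g, rounded to 4 dp:

25.7397 g


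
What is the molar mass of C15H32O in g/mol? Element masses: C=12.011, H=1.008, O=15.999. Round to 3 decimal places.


M = sum(count * atomic_mass) over atoms.
M = 15*12.011 + 32*1.008 + 1*15.999
M = 180.165 + 32.256 + 15.999
M = 228.42 g/mol, rounded to 3 dp:

228.420 g/mol


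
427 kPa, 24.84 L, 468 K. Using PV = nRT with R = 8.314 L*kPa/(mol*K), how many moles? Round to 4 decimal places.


PV = nRT, solve for n = PV / (RT).
PV = 427 * 24.84 = 10606.68
RT = 8.314 * 468 = 3890.952
n = 10606.68 / 3890.952
n = 2.72598583 mol, rounded to 4 dp:

2.7260 mol


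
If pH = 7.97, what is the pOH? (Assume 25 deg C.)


At 25 deg C, pH + pOH = 14.
pOH = 14 - pH = 14 - 7.97
pOH = 6.03:

6.03


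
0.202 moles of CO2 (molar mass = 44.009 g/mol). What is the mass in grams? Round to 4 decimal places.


mass = n * M
mass = 0.202 * 44.009
mass = 8.889818 g, rounded to 4 dp:

8.8898 g


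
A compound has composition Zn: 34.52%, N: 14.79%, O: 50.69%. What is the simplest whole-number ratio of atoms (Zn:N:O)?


Assume 100 g of compound, divide each mass% by atomic mass to get moles, then normalize by the smallest to get a raw atom ratio.
Moles per 100 g: Zn: 34.52/65.38 = 0.528, N: 14.79/14.007 = 1.0559, O: 50.69/15.999 = 3.1683
Raw ratio (divide by min = 0.528): Zn: 1.0, N: 2.0, O: 6.001
Multiply by 1 to clear fractions: Zn: 1.0 ~= 1, N: 2.0 ~= 2, O: 6.001 ~= 6
Reduce by GCD to get the simplest whole-number ratio:

1:2:6


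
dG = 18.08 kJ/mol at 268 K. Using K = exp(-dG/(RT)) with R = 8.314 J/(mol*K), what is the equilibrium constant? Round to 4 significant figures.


dG is in kJ/mol; multiply by 1000 to match R in J/(mol*K).
RT = 8.314 * 268 = 2228.152 J/mol
exponent = -dG*1000 / (RT) = -(18.08*1000) / 2228.152 = -8.11434767
K = exp(-8.11434767)
K = 0.00029921515, rounded to 4 significant figures:

0.0002992


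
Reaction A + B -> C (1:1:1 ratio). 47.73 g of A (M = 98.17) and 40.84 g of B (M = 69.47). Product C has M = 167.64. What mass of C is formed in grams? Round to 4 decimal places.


Find moles of each reactant; the smaller value is the limiting reagent in a 1:1:1 reaction, so moles_C equals moles of the limiter.
n_A = mass_A / M_A = 47.73 / 98.17 = 0.486197 mol
n_B = mass_B / M_B = 40.84 / 69.47 = 0.58788 mol
Limiting reagent: A (smaller), n_limiting = 0.486197 mol
mass_C = n_limiting * M_C = 0.486197 * 167.64
mass_C = 81.50606508 g, rounded to 4 dp:

81.5061 g


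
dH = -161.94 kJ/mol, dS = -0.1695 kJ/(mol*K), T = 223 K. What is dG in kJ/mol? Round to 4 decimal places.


Gibbs: dG = dH - T*dS (consistent units, dS already in kJ/(mol*K)).
T*dS = 223 * -0.1695 = -37.7985
dG = -161.94 - (-37.7985)
dG = -124.1415 kJ/mol, rounded to 4 dp:

-124.1415 kJ/mol


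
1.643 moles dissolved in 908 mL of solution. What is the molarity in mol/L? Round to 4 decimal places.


Convert volume to liters: V_L = V_mL / 1000.
V_L = 908 / 1000 = 0.908 L
M = n / V_L = 1.643 / 0.908
M = 1.80947137 mol/L, rounded to 4 dp:

1.8095 mol/L


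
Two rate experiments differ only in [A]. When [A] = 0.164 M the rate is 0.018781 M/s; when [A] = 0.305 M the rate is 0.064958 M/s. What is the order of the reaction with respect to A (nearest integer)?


Rate is proportional to [A]^n, so rate2/rate1 = ([A]2/[A]1)^n. Take logs to solve for n.
rate2/rate1 = 0.064958 / 0.018781 = 3.4587
[A]2/[A]1 = 0.305 / 0.164 = 1.8598
n = ln(3.4587) / ln(1.8598) = 2.0
Nearest integer order:

2


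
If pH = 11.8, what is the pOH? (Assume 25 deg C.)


At 25 deg C, pH + pOH = 14.
pOH = 14 - pH = 14 - 11.8
pOH = 2.2:

2.20


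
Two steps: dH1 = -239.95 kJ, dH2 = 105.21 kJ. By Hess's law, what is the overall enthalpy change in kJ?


Hess's law: enthalpy is a state function, so add the step enthalpies.
dH_total = dH1 + dH2 = -239.95 + (105.21)
dH_total = -134.74 kJ:

-134.74 kJ


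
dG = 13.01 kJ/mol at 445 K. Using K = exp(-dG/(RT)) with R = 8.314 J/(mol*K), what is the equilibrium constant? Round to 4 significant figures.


dG is in kJ/mol; multiply by 1000 to match R in J/(mol*K).
RT = 8.314 * 445 = 3699.73 J/mol
exponent = -dG*1000 / (RT) = -(13.01*1000) / 3699.73 = -3.51647282
K = exp(-3.51647282)
K = 0.029704022, rounded to 4 significant figures:

0.02970


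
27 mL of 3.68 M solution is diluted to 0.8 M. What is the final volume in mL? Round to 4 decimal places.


Dilution: M1*V1 = M2*V2, solve for V2.
V2 = M1*V1 / M2
V2 = 3.68 * 27 / 0.8
V2 = 99.36 / 0.8
V2 = 124.2 mL, rounded to 4 dp:

124.2000 mL


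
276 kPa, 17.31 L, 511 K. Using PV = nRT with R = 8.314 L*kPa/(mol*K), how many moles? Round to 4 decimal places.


PV = nRT, solve for n = PV / (RT).
PV = 276 * 17.31 = 4777.56
RT = 8.314 * 511 = 4248.454
n = 4777.56 / 4248.454
n = 1.12454083 mol, rounded to 4 dp:

1.1245 mol


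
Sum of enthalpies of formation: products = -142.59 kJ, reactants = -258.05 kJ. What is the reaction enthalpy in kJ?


dH_rxn = sum(dH_f products) - sum(dH_f reactants)
dH_rxn = -142.59 - (-258.05)
dH_rxn = 115.46 kJ:

115.46 kJ


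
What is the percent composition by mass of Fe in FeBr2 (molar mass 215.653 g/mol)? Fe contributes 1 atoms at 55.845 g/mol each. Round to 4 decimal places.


pct = 100 * (n_elem * M_elem) / M_total
mass_contribution = 1 * 55.845 = 55.845 g/mol
pct = 100 * 55.845 / 215.653
pct = 25.89576774 %, rounded to 4 dp:

25.8958 %


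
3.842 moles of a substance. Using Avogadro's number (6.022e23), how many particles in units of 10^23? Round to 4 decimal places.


N = n * NA, then divide by 1e23 for the requested units.
N / 1e23 = n * 6.022
N / 1e23 = 3.842 * 6.022
N / 1e23 = 23.136524, rounded to 4 dp:

23.1365


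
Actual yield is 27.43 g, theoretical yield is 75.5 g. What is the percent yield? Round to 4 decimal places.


% yield = 100 * actual / theoretical
% yield = 100 * 27.43 / 75.5
% yield = 36.33112583 %, rounded to 4 dp:

36.3311 %


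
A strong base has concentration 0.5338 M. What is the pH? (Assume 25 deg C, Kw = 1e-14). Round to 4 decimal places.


A strong base dissociates completely, so [OH-] equals the given concentration.
pOH = -log10([OH-]) = -log10(0.5338) = 0.272621
pH = 14 - pOH = 14 - 0.272621
pH = 13.727379, rounded to 4 dp:

13.7274


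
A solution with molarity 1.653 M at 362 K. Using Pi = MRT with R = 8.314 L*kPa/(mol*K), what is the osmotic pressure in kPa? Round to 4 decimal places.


Osmotic pressure (van't Hoff): Pi = M*R*T.
RT = 8.314 * 362 = 3009.668
Pi = 1.653 * 3009.668
Pi = 4974.981204 kPa, rounded to 4 dp:

4974.9812 kPa


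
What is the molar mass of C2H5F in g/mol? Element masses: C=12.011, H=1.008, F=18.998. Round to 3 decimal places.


M = sum(count * atomic_mass) over atoms.
M = 2*12.011 + 5*1.008 + 1*18.998
M = 24.022 + 5.04 + 18.998
M = 48.06 g/mol, rounded to 3 dp:

48.060 g/mol


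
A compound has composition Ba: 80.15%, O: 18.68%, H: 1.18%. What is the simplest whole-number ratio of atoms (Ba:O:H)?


Assume 100 g of compound, divide each mass% by atomic mass to get moles, then normalize by the smallest to get a raw atom ratio.
Moles per 100 g: Ba: 80.15/137.327 = 0.5836, O: 18.68/15.999 = 1.1676, H: 1.18/1.008 = 1.1706
Raw ratio (divide by min = 0.5836): Ba: 1.0, O: 2.0, H: 2.006
Multiply by 1 to clear fractions: Ba: 1.0 ~= 1, O: 2.0 ~= 2, H: 2.006 ~= 2
Reduce by GCD to get the simplest whole-number ratio:

1:2:2


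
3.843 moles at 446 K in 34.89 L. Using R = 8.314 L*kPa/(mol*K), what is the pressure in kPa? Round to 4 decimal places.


PV = nRT, solve for P = nRT / V.
nRT = 3.843 * 8.314 * 446 = 14250.0131
P = 14250.0131 / 34.89
P = 408.4268587 kPa, rounded to 4 dp:

408.4269 kPa


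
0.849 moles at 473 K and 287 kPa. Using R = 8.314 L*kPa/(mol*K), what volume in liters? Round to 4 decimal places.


PV = nRT, solve for V = nRT / P.
nRT = 0.849 * 8.314 * 473 = 3338.7112
V = 3338.7112 / 287
V = 11.63314007 L, rounded to 4 dp:

11.6331 L


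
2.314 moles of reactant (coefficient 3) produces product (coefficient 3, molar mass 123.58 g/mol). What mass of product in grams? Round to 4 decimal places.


Use the coefficient ratio to convert reactant moles to product moles, then multiply by the product's molar mass.
moles_P = moles_R * (coeff_P / coeff_R) = 2.314 * (3/3) = 2.314
mass_P = moles_P * M_P = 2.314 * 123.58
mass_P = 285.96412 g, rounded to 4 dp:

285.9641 g


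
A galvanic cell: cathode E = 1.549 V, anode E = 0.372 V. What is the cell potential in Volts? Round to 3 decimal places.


Standard cell potential: E_cell = E_cathode - E_anode.
E_cell = 1.549 - (0.372)
E_cell = 1.177 V, rounded to 3 dp:

1.177 V


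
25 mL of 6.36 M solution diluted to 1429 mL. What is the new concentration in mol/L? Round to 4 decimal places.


Dilution: M1*V1 = M2*V2, solve for M2.
M2 = M1*V1 / V2
M2 = 6.36 * 25 / 1429
M2 = 159.0 / 1429
M2 = 0.11126662 mol/L, rounded to 4 dp:

0.1113 mol/L


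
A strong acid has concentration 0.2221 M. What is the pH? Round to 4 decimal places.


A strong acid dissociates completely, so [H+] equals the given concentration.
pH = -log10([H+]) = -log10(0.2221)
pH = 0.65345144, rounded to 4 dp:

0.6535


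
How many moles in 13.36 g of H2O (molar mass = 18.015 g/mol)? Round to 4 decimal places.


n = mass / M
n = 13.36 / 18.015
n = 0.74160422 mol, rounded to 4 dp:

0.7416 mol


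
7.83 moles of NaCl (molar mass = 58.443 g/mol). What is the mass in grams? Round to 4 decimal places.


mass = n * M
mass = 7.83 * 58.443
mass = 457.60869 g, rounded to 4 dp:

457.6087 g


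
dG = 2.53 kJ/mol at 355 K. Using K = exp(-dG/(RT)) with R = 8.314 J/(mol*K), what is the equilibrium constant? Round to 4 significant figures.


dG is in kJ/mol; multiply by 1000 to match R in J/(mol*K).
RT = 8.314 * 355 = 2951.47 J/mol
exponent = -dG*1000 / (RT) = -(2.53*1000) / 2951.47 = -0.85719997
K = exp(-0.85719997)
K = 0.42434861, rounded to 4 significant figures:

0.4243


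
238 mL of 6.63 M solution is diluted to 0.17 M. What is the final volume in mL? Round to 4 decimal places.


Dilution: M1*V1 = M2*V2, solve for V2.
V2 = M1*V1 / M2
V2 = 6.63 * 238 / 0.17
V2 = 1577.94 / 0.17
V2 = 9282.0 mL, rounded to 4 dp:

9282.0000 mL


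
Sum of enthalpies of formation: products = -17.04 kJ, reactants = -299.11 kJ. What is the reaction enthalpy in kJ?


dH_rxn = sum(dH_f products) - sum(dH_f reactants)
dH_rxn = -17.04 - (-299.11)
dH_rxn = 282.07 kJ:

282.07 kJ


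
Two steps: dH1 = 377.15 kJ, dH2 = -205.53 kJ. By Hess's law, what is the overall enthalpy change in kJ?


Hess's law: enthalpy is a state function, so add the step enthalpies.
dH_total = dH1 + dH2 = 377.15 + (-205.53)
dH_total = 171.62 kJ:

171.62 kJ


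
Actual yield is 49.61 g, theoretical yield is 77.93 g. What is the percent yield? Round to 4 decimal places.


% yield = 100 * actual / theoretical
% yield = 100 * 49.61 / 77.93
% yield = 63.6596946 %, rounded to 4 dp:

63.6597 %


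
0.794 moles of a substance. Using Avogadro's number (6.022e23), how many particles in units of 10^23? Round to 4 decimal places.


N = n * NA, then divide by 1e23 for the requested units.
N / 1e23 = n * 6.022
N / 1e23 = 0.794 * 6.022
N / 1e23 = 4.781468, rounded to 4 dp:

4.7815


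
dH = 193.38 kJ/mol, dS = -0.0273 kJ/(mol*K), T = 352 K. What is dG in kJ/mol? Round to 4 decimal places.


Gibbs: dG = dH - T*dS (consistent units, dS already in kJ/(mol*K)).
T*dS = 352 * -0.0273 = -9.6096
dG = 193.38 - (-9.6096)
dG = 202.9896 kJ/mol, rounded to 4 dp:

202.9896 kJ/mol


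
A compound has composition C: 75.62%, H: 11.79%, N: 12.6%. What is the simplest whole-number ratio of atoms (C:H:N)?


Assume 100 g of compound, divide each mass% by atomic mass to get moles, then normalize by the smallest to get a raw atom ratio.
Moles per 100 g: C: 75.62/12.011 = 6.2959, H: 11.79/1.008 = 11.6964, N: 12.6/14.007 = 0.8996
Raw ratio (divide by min = 0.8996): C: 6.999, H: 13.003, N: 1.0
Multiply by 1 to clear fractions: C: 6.999 ~= 7, H: 13.003 ~= 13, N: 1.0 ~= 1
Reduce by GCD to get the simplest whole-number ratio:

7:13:1


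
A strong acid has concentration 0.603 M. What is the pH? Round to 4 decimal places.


A strong acid dissociates completely, so [H+] equals the given concentration.
pH = -log10([H+]) = -log10(0.603)
pH = 0.21968269, rounded to 4 dp:

0.2197


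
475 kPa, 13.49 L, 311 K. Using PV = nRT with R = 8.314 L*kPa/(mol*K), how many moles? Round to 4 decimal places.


PV = nRT, solve for n = PV / (RT).
PV = 475 * 13.49 = 6407.75
RT = 8.314 * 311 = 2585.654
n = 6407.75 / 2585.654
n = 2.47819314 mol, rounded to 4 dp:

2.4782 mol


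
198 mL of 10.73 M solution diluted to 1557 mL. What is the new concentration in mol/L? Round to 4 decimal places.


Dilution: M1*V1 = M2*V2, solve for M2.
M2 = M1*V1 / V2
M2 = 10.73 * 198 / 1557
M2 = 2124.54 / 1557
M2 = 1.36450867 mol/L, rounded to 4 dp:

1.3645 mol/L


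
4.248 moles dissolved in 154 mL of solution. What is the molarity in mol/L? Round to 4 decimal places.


Convert volume to liters: V_L = V_mL / 1000.
V_L = 154 / 1000 = 0.154 L
M = n / V_L = 4.248 / 0.154
M = 27.58441558 mol/L, rounded to 4 dp:

27.5844 mol/L


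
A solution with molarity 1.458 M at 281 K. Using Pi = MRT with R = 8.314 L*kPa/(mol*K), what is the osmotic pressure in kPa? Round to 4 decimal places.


Osmotic pressure (van't Hoff): Pi = M*R*T.
RT = 8.314 * 281 = 2336.234
Pi = 1.458 * 2336.234
Pi = 3406.229172 kPa, rounded to 4 dp:

3406.2292 kPa


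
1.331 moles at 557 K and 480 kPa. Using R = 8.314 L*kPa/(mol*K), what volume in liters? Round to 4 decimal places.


PV = nRT, solve for V = nRT / P.
nRT = 1.331 * 8.314 * 557 = 6163.7252
V = 6163.7252 / 480
V = 12.84109417 L, rounded to 4 dp:

12.8411 L


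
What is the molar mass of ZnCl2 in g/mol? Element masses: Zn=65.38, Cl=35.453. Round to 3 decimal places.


M = sum(count * atomic_mass) over atoms.
M = 1*65.38 + 2*35.453
M = 65.38 + 70.906
M = 136.286 g/mol, rounded to 3 dp:

136.286 g/mol


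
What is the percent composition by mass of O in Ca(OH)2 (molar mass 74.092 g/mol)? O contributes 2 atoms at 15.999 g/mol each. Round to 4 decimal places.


pct = 100 * (n_elem * M_elem) / M_total
mass_contribution = 2 * 15.999 = 31.998 g/mol
pct = 100 * 31.998 / 74.092
pct = 43.18684878 %, rounded to 4 dp:

43.1868 %


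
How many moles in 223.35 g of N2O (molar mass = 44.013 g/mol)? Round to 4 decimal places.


n = mass / M
n = 223.35 / 44.013
n = 5.07463704 mol, rounded to 4 dp:

5.0746 mol


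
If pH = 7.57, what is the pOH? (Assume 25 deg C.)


At 25 deg C, pH + pOH = 14.
pOH = 14 - pH = 14 - 7.57
pOH = 6.43:

6.43


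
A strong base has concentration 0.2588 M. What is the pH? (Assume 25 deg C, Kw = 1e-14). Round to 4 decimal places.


A strong base dissociates completely, so [OH-] equals the given concentration.
pOH = -log10([OH-]) = -log10(0.2588) = 0.587036
pH = 14 - pOH = 14 - 0.587036
pH = 13.412964, rounded to 4 dp:

13.4130


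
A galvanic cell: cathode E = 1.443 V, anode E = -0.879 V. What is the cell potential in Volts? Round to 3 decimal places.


Standard cell potential: E_cell = E_cathode - E_anode.
E_cell = 1.443 - (-0.879)
E_cell = 2.322 V, rounded to 3 dp:

2.322 V


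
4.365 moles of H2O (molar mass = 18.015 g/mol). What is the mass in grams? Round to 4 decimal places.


mass = n * M
mass = 4.365 * 18.015
mass = 78.635475 g, rounded to 4 dp:

78.6355 g


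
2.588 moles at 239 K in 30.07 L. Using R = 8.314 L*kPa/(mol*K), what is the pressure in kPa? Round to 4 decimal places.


PV = nRT, solve for P = nRT / V.
nRT = 2.588 * 8.314 * 239 = 5142.475
P = 5142.475 / 30.07
P = 171.01679415 kPa, rounded to 4 dp:

171.0168 kPa


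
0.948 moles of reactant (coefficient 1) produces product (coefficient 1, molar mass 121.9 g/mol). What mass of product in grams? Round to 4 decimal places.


Use the coefficient ratio to convert reactant moles to product moles, then multiply by the product's molar mass.
moles_P = moles_R * (coeff_P / coeff_R) = 0.948 * (1/1) = 0.948
mass_P = moles_P * M_P = 0.948 * 121.9
mass_P = 115.5612 g, rounded to 4 dp:

115.5612 g


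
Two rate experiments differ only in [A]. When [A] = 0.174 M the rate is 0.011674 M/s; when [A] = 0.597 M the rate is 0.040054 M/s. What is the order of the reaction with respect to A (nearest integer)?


Rate is proportional to [A]^n, so rate2/rate1 = ([A]2/[A]1)^n. Take logs to solve for n.
rate2/rate1 = 0.040054 / 0.011674 = 3.431
[A]2/[A]1 = 0.597 / 0.174 = 3.431
n = ln(3.431) / ln(3.431) = 1.0
Nearest integer order:

1


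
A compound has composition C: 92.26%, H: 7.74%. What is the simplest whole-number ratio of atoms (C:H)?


Assume 100 g of compound, divide each mass% by atomic mass to get moles, then normalize by the smallest to get a raw atom ratio.
Moles per 100 g: C: 92.26/12.011 = 7.6813, H: 7.74/1.008 = 7.6786
Raw ratio (divide by min = 7.6786): C: 1.0, H: 1.0
Multiply by 1 to clear fractions: C: 1.0 ~= 1, H: 1.0 ~= 1
Reduce by GCD to get the simplest whole-number ratio:

1:1


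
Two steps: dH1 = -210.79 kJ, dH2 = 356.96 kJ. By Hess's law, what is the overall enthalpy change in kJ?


Hess's law: enthalpy is a state function, so add the step enthalpies.
dH_total = dH1 + dH2 = -210.79 + (356.96)
dH_total = 146.17 kJ:

146.17 kJ


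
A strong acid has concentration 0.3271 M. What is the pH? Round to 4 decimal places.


A strong acid dissociates completely, so [H+] equals the given concentration.
pH = -log10([H+]) = -log10(0.3271)
pH = 0.48531946, rounded to 4 dp:

0.4853


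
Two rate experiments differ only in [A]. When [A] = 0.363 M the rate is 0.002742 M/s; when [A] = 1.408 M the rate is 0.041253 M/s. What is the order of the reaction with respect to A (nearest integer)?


Rate is proportional to [A]^n, so rate2/rate1 = ([A]2/[A]1)^n. Take logs to solve for n.
rate2/rate1 = 0.041253 / 0.002742 = 15.0449
[A]2/[A]1 = 1.408 / 0.363 = 3.8788
n = ln(15.0449) / ln(3.8788) = 2.0
Nearest integer order:

2
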